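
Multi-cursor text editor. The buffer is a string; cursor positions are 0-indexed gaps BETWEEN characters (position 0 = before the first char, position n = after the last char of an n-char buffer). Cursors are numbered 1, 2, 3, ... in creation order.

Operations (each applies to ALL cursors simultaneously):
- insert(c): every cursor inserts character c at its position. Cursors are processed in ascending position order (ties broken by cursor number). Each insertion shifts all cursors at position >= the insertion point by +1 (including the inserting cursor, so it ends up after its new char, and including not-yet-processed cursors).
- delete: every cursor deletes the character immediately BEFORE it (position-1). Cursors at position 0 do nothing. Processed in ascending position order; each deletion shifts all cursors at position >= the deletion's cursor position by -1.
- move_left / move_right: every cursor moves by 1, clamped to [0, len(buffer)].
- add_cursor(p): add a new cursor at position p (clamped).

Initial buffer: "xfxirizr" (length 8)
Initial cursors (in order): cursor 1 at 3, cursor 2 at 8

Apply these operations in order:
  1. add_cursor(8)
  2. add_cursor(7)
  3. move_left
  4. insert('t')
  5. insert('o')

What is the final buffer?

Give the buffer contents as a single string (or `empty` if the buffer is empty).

Answer: xftoxiritozttoor

Derivation:
After op 1 (add_cursor(8)): buffer="xfxirizr" (len 8), cursors c1@3 c2@8 c3@8, authorship ........
After op 2 (add_cursor(7)): buffer="xfxirizr" (len 8), cursors c1@3 c4@7 c2@8 c3@8, authorship ........
After op 3 (move_left): buffer="xfxirizr" (len 8), cursors c1@2 c4@6 c2@7 c3@7, authorship ........
After op 4 (insert('t')): buffer="xftxiritzttr" (len 12), cursors c1@3 c4@8 c2@11 c3@11, authorship ..1....4.23.
After op 5 (insert('o')): buffer="xftoxiritozttoor" (len 16), cursors c1@4 c4@10 c2@15 c3@15, authorship ..11....44.2323.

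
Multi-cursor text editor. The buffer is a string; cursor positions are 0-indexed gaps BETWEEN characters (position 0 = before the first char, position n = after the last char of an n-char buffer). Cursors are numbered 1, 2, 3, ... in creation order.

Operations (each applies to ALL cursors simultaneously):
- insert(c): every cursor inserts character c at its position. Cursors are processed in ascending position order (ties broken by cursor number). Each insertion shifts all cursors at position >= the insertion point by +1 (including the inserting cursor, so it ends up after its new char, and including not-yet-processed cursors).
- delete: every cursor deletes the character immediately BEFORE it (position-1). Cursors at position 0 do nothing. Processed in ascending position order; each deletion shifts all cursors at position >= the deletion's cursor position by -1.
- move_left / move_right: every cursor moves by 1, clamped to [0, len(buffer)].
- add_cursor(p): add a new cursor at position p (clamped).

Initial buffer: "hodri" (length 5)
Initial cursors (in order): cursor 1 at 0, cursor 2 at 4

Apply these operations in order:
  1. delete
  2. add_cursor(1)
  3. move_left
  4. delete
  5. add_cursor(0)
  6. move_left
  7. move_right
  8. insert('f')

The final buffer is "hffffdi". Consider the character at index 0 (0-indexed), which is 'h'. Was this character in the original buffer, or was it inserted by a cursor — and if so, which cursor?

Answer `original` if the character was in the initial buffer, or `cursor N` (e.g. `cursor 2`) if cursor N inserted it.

After op 1 (delete): buffer="hodi" (len 4), cursors c1@0 c2@3, authorship ....
After op 2 (add_cursor(1)): buffer="hodi" (len 4), cursors c1@0 c3@1 c2@3, authorship ....
After op 3 (move_left): buffer="hodi" (len 4), cursors c1@0 c3@0 c2@2, authorship ....
After op 4 (delete): buffer="hdi" (len 3), cursors c1@0 c3@0 c2@1, authorship ...
After op 5 (add_cursor(0)): buffer="hdi" (len 3), cursors c1@0 c3@0 c4@0 c2@1, authorship ...
After op 6 (move_left): buffer="hdi" (len 3), cursors c1@0 c2@0 c3@0 c4@0, authorship ...
After op 7 (move_right): buffer="hdi" (len 3), cursors c1@1 c2@1 c3@1 c4@1, authorship ...
After op 8 (insert('f')): buffer="hffffdi" (len 7), cursors c1@5 c2@5 c3@5 c4@5, authorship .1234..
Authorship (.=original, N=cursor N): . 1 2 3 4 . .
Index 0: author = original

Answer: original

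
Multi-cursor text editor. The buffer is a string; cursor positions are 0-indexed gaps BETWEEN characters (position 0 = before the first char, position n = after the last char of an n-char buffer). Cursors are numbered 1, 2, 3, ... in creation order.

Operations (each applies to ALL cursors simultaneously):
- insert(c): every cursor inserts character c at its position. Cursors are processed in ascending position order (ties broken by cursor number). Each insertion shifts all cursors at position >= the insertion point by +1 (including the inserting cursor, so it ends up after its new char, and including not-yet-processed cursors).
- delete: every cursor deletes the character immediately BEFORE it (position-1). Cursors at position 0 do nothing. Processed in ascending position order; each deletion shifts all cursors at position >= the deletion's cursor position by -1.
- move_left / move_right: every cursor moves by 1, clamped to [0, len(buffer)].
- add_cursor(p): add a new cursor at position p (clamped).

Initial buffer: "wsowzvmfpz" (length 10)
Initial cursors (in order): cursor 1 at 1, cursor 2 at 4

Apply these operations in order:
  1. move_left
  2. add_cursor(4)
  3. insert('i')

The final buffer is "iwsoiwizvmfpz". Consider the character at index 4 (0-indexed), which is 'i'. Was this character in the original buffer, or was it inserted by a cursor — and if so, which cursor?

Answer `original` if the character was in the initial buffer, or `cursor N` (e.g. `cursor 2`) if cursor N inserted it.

Answer: cursor 2

Derivation:
After op 1 (move_left): buffer="wsowzvmfpz" (len 10), cursors c1@0 c2@3, authorship ..........
After op 2 (add_cursor(4)): buffer="wsowzvmfpz" (len 10), cursors c1@0 c2@3 c3@4, authorship ..........
After op 3 (insert('i')): buffer="iwsoiwizvmfpz" (len 13), cursors c1@1 c2@5 c3@7, authorship 1...2.3......
Authorship (.=original, N=cursor N): 1 . . . 2 . 3 . . . . . .
Index 4: author = 2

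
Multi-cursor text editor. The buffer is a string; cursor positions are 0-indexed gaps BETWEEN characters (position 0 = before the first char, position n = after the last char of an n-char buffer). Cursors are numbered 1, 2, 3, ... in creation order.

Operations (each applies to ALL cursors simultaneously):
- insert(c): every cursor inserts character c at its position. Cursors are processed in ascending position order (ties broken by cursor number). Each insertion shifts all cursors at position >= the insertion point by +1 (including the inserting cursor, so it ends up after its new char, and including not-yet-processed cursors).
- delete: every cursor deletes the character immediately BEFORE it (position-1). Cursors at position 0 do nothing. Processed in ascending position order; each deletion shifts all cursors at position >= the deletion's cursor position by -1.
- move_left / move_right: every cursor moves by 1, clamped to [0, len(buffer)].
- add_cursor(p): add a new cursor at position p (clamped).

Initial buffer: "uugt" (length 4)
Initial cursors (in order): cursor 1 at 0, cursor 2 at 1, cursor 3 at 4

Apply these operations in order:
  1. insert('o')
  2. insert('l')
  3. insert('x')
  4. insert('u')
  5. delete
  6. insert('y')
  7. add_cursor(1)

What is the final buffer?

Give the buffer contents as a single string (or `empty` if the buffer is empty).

Answer: olxyuolxyugtolxy

Derivation:
After op 1 (insert('o')): buffer="ouougto" (len 7), cursors c1@1 c2@3 c3@7, authorship 1.2...3
After op 2 (insert('l')): buffer="oluolugtol" (len 10), cursors c1@2 c2@5 c3@10, authorship 11.22...33
After op 3 (insert('x')): buffer="olxuolxugtolx" (len 13), cursors c1@3 c2@7 c3@13, authorship 111.222...333
After op 4 (insert('u')): buffer="olxuuolxuugtolxu" (len 16), cursors c1@4 c2@9 c3@16, authorship 1111.2222...3333
After op 5 (delete): buffer="olxuolxugtolx" (len 13), cursors c1@3 c2@7 c3@13, authorship 111.222...333
After op 6 (insert('y')): buffer="olxyuolxyugtolxy" (len 16), cursors c1@4 c2@9 c3@16, authorship 1111.2222...3333
After op 7 (add_cursor(1)): buffer="olxyuolxyugtolxy" (len 16), cursors c4@1 c1@4 c2@9 c3@16, authorship 1111.2222...3333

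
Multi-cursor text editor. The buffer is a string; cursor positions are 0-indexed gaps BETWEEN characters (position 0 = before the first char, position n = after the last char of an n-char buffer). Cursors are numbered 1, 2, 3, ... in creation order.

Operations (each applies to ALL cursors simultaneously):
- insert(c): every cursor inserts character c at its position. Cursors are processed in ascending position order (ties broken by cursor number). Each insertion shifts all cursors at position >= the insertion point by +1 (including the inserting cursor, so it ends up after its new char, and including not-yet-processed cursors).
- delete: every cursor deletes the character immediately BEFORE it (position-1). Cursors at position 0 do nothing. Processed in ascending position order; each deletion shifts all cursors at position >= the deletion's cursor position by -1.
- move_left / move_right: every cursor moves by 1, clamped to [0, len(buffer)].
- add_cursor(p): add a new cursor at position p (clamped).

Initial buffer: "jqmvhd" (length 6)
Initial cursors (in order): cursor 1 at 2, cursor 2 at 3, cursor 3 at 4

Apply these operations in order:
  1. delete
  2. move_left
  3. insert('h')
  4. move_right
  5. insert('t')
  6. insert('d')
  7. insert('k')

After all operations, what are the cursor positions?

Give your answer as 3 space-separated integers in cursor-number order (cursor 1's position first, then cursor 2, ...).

Answer: 13 13 13

Derivation:
After op 1 (delete): buffer="jhd" (len 3), cursors c1@1 c2@1 c3@1, authorship ...
After op 2 (move_left): buffer="jhd" (len 3), cursors c1@0 c2@0 c3@0, authorship ...
After op 3 (insert('h')): buffer="hhhjhd" (len 6), cursors c1@3 c2@3 c3@3, authorship 123...
After op 4 (move_right): buffer="hhhjhd" (len 6), cursors c1@4 c2@4 c3@4, authorship 123...
After op 5 (insert('t')): buffer="hhhjttthd" (len 9), cursors c1@7 c2@7 c3@7, authorship 123.123..
After op 6 (insert('d')): buffer="hhhjtttdddhd" (len 12), cursors c1@10 c2@10 c3@10, authorship 123.123123..
After op 7 (insert('k')): buffer="hhhjtttdddkkkhd" (len 15), cursors c1@13 c2@13 c3@13, authorship 123.123123123..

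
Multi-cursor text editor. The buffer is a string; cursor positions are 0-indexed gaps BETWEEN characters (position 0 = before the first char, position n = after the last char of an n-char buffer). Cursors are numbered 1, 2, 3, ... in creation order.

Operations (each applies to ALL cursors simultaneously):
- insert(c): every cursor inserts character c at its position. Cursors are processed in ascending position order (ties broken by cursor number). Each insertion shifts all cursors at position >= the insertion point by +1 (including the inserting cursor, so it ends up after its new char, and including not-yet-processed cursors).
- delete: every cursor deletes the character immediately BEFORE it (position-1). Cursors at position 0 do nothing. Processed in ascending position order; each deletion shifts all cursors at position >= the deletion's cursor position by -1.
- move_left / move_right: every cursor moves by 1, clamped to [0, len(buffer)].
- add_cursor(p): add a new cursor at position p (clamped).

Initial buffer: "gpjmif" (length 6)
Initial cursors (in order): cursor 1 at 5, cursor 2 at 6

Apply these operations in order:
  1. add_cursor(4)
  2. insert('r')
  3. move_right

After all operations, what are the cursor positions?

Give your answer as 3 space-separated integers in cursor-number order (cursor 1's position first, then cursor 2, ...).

Answer: 8 9 6

Derivation:
After op 1 (add_cursor(4)): buffer="gpjmif" (len 6), cursors c3@4 c1@5 c2@6, authorship ......
After op 2 (insert('r')): buffer="gpjmrirfr" (len 9), cursors c3@5 c1@7 c2@9, authorship ....3.1.2
After op 3 (move_right): buffer="gpjmrirfr" (len 9), cursors c3@6 c1@8 c2@9, authorship ....3.1.2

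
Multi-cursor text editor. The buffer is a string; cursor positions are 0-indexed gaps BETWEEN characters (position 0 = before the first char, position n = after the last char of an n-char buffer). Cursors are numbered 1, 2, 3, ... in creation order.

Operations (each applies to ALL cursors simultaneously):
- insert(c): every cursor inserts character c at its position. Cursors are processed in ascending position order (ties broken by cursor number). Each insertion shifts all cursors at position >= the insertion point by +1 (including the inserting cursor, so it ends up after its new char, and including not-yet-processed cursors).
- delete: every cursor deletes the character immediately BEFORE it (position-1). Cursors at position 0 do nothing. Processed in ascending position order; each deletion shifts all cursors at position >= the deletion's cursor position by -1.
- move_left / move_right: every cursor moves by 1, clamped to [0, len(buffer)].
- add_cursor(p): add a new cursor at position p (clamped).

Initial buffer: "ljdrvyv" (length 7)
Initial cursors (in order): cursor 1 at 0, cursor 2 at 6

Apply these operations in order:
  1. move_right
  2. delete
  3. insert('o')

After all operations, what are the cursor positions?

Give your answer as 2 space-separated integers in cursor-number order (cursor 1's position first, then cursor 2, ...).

Answer: 1 7

Derivation:
After op 1 (move_right): buffer="ljdrvyv" (len 7), cursors c1@1 c2@7, authorship .......
After op 2 (delete): buffer="jdrvy" (len 5), cursors c1@0 c2@5, authorship .....
After op 3 (insert('o')): buffer="ojdrvyo" (len 7), cursors c1@1 c2@7, authorship 1.....2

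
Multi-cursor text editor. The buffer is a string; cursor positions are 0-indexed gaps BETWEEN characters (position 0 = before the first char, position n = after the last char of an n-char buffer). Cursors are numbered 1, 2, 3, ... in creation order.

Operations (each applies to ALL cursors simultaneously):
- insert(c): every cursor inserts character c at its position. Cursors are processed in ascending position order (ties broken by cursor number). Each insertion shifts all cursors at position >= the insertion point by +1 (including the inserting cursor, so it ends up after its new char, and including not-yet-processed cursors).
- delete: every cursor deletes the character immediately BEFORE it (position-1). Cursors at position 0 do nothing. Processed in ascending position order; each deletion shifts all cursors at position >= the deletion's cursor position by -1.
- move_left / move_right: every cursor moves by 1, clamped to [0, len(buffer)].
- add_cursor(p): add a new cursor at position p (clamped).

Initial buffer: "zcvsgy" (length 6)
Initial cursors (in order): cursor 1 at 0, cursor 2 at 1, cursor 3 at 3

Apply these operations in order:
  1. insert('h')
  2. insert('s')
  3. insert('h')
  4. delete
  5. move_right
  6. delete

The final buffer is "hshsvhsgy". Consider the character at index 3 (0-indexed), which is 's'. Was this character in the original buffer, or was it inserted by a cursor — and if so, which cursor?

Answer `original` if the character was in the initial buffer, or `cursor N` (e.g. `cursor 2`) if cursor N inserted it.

After op 1 (insert('h')): buffer="hzhcvhsgy" (len 9), cursors c1@1 c2@3 c3@6, authorship 1.2..3...
After op 2 (insert('s')): buffer="hszhscvhssgy" (len 12), cursors c1@2 c2@5 c3@9, authorship 11.22..33...
After op 3 (insert('h')): buffer="hshzhshcvhshsgy" (len 15), cursors c1@3 c2@7 c3@12, authorship 111.222..333...
After op 4 (delete): buffer="hszhscvhssgy" (len 12), cursors c1@2 c2@5 c3@9, authorship 11.22..33...
After op 5 (move_right): buffer="hszhscvhssgy" (len 12), cursors c1@3 c2@6 c3@10, authorship 11.22..33...
After op 6 (delete): buffer="hshsvhsgy" (len 9), cursors c1@2 c2@4 c3@7, authorship 1122.33..
Authorship (.=original, N=cursor N): 1 1 2 2 . 3 3 . .
Index 3: author = 2

Answer: cursor 2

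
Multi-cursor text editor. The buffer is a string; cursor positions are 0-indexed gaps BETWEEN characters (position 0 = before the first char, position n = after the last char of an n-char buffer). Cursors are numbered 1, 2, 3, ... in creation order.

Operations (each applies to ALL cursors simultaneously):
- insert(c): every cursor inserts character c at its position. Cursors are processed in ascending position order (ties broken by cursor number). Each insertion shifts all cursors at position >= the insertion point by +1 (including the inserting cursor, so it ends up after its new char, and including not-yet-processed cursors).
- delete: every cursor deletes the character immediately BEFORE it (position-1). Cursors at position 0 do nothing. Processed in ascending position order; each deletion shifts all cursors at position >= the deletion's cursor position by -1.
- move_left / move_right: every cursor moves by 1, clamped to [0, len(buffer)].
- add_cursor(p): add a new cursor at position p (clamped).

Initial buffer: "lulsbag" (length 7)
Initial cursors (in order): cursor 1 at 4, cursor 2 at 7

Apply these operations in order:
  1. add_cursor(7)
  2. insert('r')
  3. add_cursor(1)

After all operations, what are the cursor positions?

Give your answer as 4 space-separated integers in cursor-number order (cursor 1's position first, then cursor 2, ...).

After op 1 (add_cursor(7)): buffer="lulsbag" (len 7), cursors c1@4 c2@7 c3@7, authorship .......
After op 2 (insert('r')): buffer="lulsrbagrr" (len 10), cursors c1@5 c2@10 c3@10, authorship ....1...23
After op 3 (add_cursor(1)): buffer="lulsrbagrr" (len 10), cursors c4@1 c1@5 c2@10 c3@10, authorship ....1...23

Answer: 5 10 10 1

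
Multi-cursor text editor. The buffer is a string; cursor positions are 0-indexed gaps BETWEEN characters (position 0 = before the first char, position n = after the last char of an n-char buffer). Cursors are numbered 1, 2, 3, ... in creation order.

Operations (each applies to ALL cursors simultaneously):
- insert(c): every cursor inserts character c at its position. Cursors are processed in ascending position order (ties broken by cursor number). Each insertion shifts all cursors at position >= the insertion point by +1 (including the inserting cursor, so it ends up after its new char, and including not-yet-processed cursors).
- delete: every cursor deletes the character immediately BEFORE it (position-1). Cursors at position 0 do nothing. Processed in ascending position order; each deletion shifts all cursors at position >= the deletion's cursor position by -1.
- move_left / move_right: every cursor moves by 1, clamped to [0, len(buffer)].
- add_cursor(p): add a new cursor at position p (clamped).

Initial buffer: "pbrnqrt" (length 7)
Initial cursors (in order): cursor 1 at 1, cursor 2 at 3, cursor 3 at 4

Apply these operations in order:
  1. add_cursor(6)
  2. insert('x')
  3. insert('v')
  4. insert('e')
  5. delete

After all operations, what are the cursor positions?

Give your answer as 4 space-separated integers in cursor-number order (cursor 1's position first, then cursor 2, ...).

Answer: 3 7 10 14

Derivation:
After op 1 (add_cursor(6)): buffer="pbrnqrt" (len 7), cursors c1@1 c2@3 c3@4 c4@6, authorship .......
After op 2 (insert('x')): buffer="pxbrxnxqrxt" (len 11), cursors c1@2 c2@5 c3@7 c4@10, authorship .1..2.3..4.
After op 3 (insert('v')): buffer="pxvbrxvnxvqrxvt" (len 15), cursors c1@3 c2@7 c3@10 c4@14, authorship .11..22.33..44.
After op 4 (insert('e')): buffer="pxvebrxvenxveqrxvet" (len 19), cursors c1@4 c2@9 c3@13 c4@18, authorship .111..222.333..444.
After op 5 (delete): buffer="pxvbrxvnxvqrxvt" (len 15), cursors c1@3 c2@7 c3@10 c4@14, authorship .11..22.33..44.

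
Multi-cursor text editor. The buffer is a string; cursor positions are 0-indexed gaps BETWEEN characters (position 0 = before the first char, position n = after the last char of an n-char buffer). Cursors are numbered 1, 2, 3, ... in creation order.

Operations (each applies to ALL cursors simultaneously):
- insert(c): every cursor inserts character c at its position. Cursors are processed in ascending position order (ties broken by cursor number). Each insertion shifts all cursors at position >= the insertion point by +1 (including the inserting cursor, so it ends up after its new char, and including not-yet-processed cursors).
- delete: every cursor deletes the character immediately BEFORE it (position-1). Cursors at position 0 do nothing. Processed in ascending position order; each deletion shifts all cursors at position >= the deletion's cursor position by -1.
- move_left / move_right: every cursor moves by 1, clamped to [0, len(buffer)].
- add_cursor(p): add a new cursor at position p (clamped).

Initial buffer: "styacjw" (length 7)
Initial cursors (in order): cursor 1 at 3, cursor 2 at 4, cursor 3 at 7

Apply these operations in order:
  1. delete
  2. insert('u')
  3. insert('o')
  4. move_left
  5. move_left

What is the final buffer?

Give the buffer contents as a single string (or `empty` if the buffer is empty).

Answer: stuuoocjuo

Derivation:
After op 1 (delete): buffer="stcj" (len 4), cursors c1@2 c2@2 c3@4, authorship ....
After op 2 (insert('u')): buffer="stuucju" (len 7), cursors c1@4 c2@4 c3@7, authorship ..12..3
After op 3 (insert('o')): buffer="stuuoocjuo" (len 10), cursors c1@6 c2@6 c3@10, authorship ..1212..33
After op 4 (move_left): buffer="stuuoocjuo" (len 10), cursors c1@5 c2@5 c3@9, authorship ..1212..33
After op 5 (move_left): buffer="stuuoocjuo" (len 10), cursors c1@4 c2@4 c3@8, authorship ..1212..33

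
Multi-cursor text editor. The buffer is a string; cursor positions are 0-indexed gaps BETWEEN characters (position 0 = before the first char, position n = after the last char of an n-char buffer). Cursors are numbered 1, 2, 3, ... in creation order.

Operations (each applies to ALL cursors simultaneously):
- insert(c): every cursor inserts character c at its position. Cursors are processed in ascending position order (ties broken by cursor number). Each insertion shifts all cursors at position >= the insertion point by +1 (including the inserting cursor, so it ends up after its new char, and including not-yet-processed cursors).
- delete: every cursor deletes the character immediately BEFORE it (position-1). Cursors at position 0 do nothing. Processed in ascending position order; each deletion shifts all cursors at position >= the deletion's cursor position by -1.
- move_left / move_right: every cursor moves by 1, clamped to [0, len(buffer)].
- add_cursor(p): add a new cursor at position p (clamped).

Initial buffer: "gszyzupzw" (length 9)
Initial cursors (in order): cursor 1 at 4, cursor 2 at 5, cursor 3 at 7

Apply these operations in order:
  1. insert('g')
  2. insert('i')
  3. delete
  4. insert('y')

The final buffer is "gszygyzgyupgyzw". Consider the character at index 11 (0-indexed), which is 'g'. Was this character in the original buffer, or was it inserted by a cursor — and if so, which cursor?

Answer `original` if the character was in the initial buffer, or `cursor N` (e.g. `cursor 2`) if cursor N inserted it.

Answer: cursor 3

Derivation:
After op 1 (insert('g')): buffer="gszygzgupgzw" (len 12), cursors c1@5 c2@7 c3@10, authorship ....1.2..3..
After op 2 (insert('i')): buffer="gszygizgiupgizw" (len 15), cursors c1@6 c2@9 c3@13, authorship ....11.22..33..
After op 3 (delete): buffer="gszygzgupgzw" (len 12), cursors c1@5 c2@7 c3@10, authorship ....1.2..3..
After op 4 (insert('y')): buffer="gszygyzgyupgyzw" (len 15), cursors c1@6 c2@9 c3@13, authorship ....11.22..33..
Authorship (.=original, N=cursor N): . . . . 1 1 . 2 2 . . 3 3 . .
Index 11: author = 3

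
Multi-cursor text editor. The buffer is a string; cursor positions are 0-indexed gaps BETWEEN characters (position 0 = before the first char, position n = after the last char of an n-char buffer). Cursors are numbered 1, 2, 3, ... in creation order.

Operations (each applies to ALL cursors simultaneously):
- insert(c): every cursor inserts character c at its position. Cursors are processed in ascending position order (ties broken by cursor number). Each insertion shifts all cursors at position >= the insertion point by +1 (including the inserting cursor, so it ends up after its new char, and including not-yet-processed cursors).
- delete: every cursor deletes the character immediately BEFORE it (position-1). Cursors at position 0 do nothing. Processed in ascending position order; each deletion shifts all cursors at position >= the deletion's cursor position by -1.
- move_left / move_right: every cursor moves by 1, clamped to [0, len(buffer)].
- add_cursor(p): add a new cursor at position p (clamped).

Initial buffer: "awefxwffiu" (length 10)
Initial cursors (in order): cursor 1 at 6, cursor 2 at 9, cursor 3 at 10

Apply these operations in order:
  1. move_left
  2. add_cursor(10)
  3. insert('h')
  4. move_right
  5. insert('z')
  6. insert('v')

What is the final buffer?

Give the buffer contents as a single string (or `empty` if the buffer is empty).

Answer: awefxhwzvffhizvhuzvhzv

Derivation:
After op 1 (move_left): buffer="awefxwffiu" (len 10), cursors c1@5 c2@8 c3@9, authorship ..........
After op 2 (add_cursor(10)): buffer="awefxwffiu" (len 10), cursors c1@5 c2@8 c3@9 c4@10, authorship ..........
After op 3 (insert('h')): buffer="awefxhwffhihuh" (len 14), cursors c1@6 c2@10 c3@12 c4@14, authorship .....1...2.3.4
After op 4 (move_right): buffer="awefxhwffhihuh" (len 14), cursors c1@7 c2@11 c3@13 c4@14, authorship .....1...2.3.4
After op 5 (insert('z')): buffer="awefxhwzffhizhuzhz" (len 18), cursors c1@8 c2@13 c3@16 c4@18, authorship .....1.1..2.23.344
After op 6 (insert('v')): buffer="awefxhwzvffhizvhuzvhzv" (len 22), cursors c1@9 c2@15 c3@19 c4@22, authorship .....1.11..2.223.33444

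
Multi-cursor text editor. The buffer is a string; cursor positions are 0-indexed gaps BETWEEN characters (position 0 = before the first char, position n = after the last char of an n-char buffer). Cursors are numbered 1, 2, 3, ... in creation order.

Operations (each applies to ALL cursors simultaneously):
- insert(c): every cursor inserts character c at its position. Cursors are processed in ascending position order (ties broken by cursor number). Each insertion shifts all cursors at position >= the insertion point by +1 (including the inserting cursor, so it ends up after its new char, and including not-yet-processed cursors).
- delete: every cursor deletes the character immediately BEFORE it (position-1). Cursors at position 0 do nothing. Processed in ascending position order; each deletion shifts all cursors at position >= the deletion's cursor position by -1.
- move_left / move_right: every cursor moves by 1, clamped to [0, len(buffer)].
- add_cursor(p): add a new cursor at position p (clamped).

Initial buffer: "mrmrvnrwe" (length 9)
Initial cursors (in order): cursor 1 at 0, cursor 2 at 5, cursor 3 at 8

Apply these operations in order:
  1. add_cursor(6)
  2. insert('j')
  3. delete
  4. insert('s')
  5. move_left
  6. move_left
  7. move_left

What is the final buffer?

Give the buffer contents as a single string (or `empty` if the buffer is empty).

Answer: smrmrvsnsrwse

Derivation:
After op 1 (add_cursor(6)): buffer="mrmrvnrwe" (len 9), cursors c1@0 c2@5 c4@6 c3@8, authorship .........
After op 2 (insert('j')): buffer="jmrmrvjnjrwje" (len 13), cursors c1@1 c2@7 c4@9 c3@12, authorship 1.....2.4..3.
After op 3 (delete): buffer="mrmrvnrwe" (len 9), cursors c1@0 c2@5 c4@6 c3@8, authorship .........
After op 4 (insert('s')): buffer="smrmrvsnsrwse" (len 13), cursors c1@1 c2@7 c4@9 c3@12, authorship 1.....2.4..3.
After op 5 (move_left): buffer="smrmrvsnsrwse" (len 13), cursors c1@0 c2@6 c4@8 c3@11, authorship 1.....2.4..3.
After op 6 (move_left): buffer="smrmrvsnsrwse" (len 13), cursors c1@0 c2@5 c4@7 c3@10, authorship 1.....2.4..3.
After op 7 (move_left): buffer="smrmrvsnsrwse" (len 13), cursors c1@0 c2@4 c4@6 c3@9, authorship 1.....2.4..3.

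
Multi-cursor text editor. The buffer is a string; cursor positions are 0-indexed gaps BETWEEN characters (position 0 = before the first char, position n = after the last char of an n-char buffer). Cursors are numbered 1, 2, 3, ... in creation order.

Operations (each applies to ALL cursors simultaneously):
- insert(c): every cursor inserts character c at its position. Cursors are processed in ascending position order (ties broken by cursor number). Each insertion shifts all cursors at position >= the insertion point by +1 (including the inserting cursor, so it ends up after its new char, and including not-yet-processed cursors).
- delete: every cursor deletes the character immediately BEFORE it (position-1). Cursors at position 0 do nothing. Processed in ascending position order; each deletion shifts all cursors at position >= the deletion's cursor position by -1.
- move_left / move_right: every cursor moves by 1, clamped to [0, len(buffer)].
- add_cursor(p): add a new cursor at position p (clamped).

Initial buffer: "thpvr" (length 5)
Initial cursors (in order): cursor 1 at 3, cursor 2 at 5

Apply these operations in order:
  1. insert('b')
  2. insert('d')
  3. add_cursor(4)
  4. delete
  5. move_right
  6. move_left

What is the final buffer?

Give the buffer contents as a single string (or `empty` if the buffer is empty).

After op 1 (insert('b')): buffer="thpbvrb" (len 7), cursors c1@4 c2@7, authorship ...1..2
After op 2 (insert('d')): buffer="thpbdvrbd" (len 9), cursors c1@5 c2@9, authorship ...11..22
After op 3 (add_cursor(4)): buffer="thpbdvrbd" (len 9), cursors c3@4 c1@5 c2@9, authorship ...11..22
After op 4 (delete): buffer="thpvrb" (len 6), cursors c1@3 c3@3 c2@6, authorship .....2
After op 5 (move_right): buffer="thpvrb" (len 6), cursors c1@4 c3@4 c2@6, authorship .....2
After op 6 (move_left): buffer="thpvrb" (len 6), cursors c1@3 c3@3 c2@5, authorship .....2

Answer: thpvrb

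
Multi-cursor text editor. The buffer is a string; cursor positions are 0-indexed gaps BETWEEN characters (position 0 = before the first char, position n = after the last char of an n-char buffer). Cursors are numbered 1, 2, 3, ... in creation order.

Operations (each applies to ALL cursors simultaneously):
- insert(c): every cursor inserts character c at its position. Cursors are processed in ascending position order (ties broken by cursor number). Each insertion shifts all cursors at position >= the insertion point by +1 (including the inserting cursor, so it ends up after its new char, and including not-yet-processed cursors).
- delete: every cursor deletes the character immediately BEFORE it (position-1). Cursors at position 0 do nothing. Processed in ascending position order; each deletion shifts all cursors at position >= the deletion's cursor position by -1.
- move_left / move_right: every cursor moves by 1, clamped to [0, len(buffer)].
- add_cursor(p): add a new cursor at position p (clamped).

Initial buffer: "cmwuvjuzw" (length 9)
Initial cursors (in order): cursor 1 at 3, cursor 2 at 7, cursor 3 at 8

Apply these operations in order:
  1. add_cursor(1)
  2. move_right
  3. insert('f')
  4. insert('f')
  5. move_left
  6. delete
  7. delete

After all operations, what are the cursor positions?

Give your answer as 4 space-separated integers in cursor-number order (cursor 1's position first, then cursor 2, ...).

After op 1 (add_cursor(1)): buffer="cmwuvjuzw" (len 9), cursors c4@1 c1@3 c2@7 c3@8, authorship .........
After op 2 (move_right): buffer="cmwuvjuzw" (len 9), cursors c4@2 c1@4 c2@8 c3@9, authorship .........
After op 3 (insert('f')): buffer="cmfwufvjuzfwf" (len 13), cursors c4@3 c1@6 c2@11 c3@13, authorship ..4..1....2.3
After op 4 (insert('f')): buffer="cmffwuffvjuzffwff" (len 17), cursors c4@4 c1@8 c2@14 c3@17, authorship ..44..11....22.33
After op 5 (move_left): buffer="cmffwuffvjuzffwff" (len 17), cursors c4@3 c1@7 c2@13 c3@16, authorship ..44..11....22.33
After op 6 (delete): buffer="cmfwufvjuzfwf" (len 13), cursors c4@2 c1@5 c2@10 c3@12, authorship ..4..1....2.3
After op 7 (delete): buffer="cfwfvjuff" (len 9), cursors c4@1 c1@3 c2@7 c3@8, authorship .4.1...23

Answer: 3 7 8 1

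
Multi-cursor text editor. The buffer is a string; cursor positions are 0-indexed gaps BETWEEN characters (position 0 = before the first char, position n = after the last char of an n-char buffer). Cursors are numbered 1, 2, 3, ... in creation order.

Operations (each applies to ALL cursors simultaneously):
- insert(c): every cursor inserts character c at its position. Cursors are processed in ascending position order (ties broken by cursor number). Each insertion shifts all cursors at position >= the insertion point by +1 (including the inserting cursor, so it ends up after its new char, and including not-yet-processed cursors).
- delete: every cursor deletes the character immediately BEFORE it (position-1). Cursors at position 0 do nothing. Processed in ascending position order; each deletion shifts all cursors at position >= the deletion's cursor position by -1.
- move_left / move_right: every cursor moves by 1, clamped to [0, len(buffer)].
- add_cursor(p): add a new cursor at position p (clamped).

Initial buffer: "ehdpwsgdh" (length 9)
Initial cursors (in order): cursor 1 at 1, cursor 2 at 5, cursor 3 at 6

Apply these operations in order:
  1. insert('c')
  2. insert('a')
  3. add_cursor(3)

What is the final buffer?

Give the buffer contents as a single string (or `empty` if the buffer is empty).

Answer: ecahdpwcascagdh

Derivation:
After op 1 (insert('c')): buffer="echdpwcscgdh" (len 12), cursors c1@2 c2@7 c3@9, authorship .1....2.3...
After op 2 (insert('a')): buffer="ecahdpwcascagdh" (len 15), cursors c1@3 c2@9 c3@12, authorship .11....22.33...
After op 3 (add_cursor(3)): buffer="ecahdpwcascagdh" (len 15), cursors c1@3 c4@3 c2@9 c3@12, authorship .11....22.33...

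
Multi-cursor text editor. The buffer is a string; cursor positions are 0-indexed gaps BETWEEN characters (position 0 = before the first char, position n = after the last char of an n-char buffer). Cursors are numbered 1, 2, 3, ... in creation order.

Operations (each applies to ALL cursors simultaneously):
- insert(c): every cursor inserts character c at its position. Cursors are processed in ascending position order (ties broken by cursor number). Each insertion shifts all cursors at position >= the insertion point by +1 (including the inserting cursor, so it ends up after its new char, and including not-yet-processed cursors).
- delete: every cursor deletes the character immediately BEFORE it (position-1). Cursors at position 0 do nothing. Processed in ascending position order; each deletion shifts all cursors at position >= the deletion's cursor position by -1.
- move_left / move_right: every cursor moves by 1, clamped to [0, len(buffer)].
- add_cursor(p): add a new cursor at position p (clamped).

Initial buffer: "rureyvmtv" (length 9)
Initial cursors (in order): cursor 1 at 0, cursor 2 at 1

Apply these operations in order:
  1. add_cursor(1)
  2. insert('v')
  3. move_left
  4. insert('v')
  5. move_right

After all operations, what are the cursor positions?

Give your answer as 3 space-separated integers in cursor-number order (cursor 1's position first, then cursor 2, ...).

After op 1 (add_cursor(1)): buffer="rureyvmtv" (len 9), cursors c1@0 c2@1 c3@1, authorship .........
After op 2 (insert('v')): buffer="vrvvureyvmtv" (len 12), cursors c1@1 c2@4 c3@4, authorship 1.23........
After op 3 (move_left): buffer="vrvvureyvmtv" (len 12), cursors c1@0 c2@3 c3@3, authorship 1.23........
After op 4 (insert('v')): buffer="vvrvvvvureyvmtv" (len 15), cursors c1@1 c2@6 c3@6, authorship 11.2233........
After op 5 (move_right): buffer="vvrvvvvureyvmtv" (len 15), cursors c1@2 c2@7 c3@7, authorship 11.2233........

Answer: 2 7 7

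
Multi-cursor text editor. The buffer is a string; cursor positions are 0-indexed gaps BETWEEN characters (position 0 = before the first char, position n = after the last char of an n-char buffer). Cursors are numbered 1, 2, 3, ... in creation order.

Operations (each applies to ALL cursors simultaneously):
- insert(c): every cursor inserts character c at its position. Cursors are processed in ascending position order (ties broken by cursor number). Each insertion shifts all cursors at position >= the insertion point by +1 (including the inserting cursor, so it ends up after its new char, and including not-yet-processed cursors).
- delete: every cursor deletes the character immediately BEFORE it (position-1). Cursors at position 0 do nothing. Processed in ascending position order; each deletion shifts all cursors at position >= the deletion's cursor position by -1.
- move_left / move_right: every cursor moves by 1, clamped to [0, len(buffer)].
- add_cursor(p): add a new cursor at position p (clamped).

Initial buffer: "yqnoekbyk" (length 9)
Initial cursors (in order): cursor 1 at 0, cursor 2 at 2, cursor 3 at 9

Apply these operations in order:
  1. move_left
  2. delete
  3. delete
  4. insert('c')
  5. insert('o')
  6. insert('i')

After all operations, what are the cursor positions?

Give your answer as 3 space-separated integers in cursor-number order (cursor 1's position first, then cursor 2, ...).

Answer: 6 6 14

Derivation:
After op 1 (move_left): buffer="yqnoekbyk" (len 9), cursors c1@0 c2@1 c3@8, authorship .........
After op 2 (delete): buffer="qnoekbk" (len 7), cursors c1@0 c2@0 c3@6, authorship .......
After op 3 (delete): buffer="qnoekk" (len 6), cursors c1@0 c2@0 c3@5, authorship ......
After op 4 (insert('c')): buffer="ccqnoekck" (len 9), cursors c1@2 c2@2 c3@8, authorship 12.....3.
After op 5 (insert('o')): buffer="ccooqnoekcok" (len 12), cursors c1@4 c2@4 c3@11, authorship 1212.....33.
After op 6 (insert('i')): buffer="ccooiiqnoekcoik" (len 15), cursors c1@6 c2@6 c3@14, authorship 121212.....333.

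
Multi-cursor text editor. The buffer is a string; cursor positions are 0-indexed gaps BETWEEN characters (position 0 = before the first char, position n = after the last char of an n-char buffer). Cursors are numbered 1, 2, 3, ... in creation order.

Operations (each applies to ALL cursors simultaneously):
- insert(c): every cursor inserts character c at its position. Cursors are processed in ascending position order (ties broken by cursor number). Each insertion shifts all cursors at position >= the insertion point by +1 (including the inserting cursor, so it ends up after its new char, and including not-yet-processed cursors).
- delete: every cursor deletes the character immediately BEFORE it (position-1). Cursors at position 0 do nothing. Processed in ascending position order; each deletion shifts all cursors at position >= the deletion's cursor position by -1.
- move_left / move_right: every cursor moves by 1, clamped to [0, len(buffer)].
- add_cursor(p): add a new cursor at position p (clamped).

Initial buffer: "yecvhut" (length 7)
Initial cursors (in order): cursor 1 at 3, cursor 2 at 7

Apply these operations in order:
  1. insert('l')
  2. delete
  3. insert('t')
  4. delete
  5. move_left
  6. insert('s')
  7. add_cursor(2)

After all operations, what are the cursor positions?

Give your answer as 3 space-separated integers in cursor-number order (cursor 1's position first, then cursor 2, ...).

Answer: 3 8 2

Derivation:
After op 1 (insert('l')): buffer="yeclvhutl" (len 9), cursors c1@4 c2@9, authorship ...1....2
After op 2 (delete): buffer="yecvhut" (len 7), cursors c1@3 c2@7, authorship .......
After op 3 (insert('t')): buffer="yectvhutt" (len 9), cursors c1@4 c2@9, authorship ...1....2
After op 4 (delete): buffer="yecvhut" (len 7), cursors c1@3 c2@7, authorship .......
After op 5 (move_left): buffer="yecvhut" (len 7), cursors c1@2 c2@6, authorship .......
After op 6 (insert('s')): buffer="yescvhust" (len 9), cursors c1@3 c2@8, authorship ..1....2.
After op 7 (add_cursor(2)): buffer="yescvhust" (len 9), cursors c3@2 c1@3 c2@8, authorship ..1....2.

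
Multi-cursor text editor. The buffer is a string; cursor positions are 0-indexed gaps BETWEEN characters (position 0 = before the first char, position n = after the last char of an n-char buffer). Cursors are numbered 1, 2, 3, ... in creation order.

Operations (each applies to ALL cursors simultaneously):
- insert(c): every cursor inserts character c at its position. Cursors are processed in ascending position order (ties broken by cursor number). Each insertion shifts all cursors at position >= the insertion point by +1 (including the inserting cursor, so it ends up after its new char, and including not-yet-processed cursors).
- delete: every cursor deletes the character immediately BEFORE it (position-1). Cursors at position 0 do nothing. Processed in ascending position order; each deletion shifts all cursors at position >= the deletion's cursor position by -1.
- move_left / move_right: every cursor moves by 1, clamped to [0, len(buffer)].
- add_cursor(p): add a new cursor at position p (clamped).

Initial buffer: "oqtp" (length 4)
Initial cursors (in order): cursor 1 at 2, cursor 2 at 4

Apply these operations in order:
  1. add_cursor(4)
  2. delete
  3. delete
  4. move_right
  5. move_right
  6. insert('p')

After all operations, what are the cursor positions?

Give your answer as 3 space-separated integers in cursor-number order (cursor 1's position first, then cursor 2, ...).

Answer: 3 3 3

Derivation:
After op 1 (add_cursor(4)): buffer="oqtp" (len 4), cursors c1@2 c2@4 c3@4, authorship ....
After op 2 (delete): buffer="o" (len 1), cursors c1@1 c2@1 c3@1, authorship .
After op 3 (delete): buffer="" (len 0), cursors c1@0 c2@0 c3@0, authorship 
After op 4 (move_right): buffer="" (len 0), cursors c1@0 c2@0 c3@0, authorship 
After op 5 (move_right): buffer="" (len 0), cursors c1@0 c2@0 c3@0, authorship 
After op 6 (insert('p')): buffer="ppp" (len 3), cursors c1@3 c2@3 c3@3, authorship 123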